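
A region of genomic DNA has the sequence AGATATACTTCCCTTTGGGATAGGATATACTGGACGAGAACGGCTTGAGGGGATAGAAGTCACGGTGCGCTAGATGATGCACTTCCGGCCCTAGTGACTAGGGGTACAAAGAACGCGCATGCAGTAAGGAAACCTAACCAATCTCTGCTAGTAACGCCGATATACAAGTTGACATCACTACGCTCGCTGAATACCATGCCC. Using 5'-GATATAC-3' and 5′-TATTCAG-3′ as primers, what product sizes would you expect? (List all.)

The forward primer GATATAC matches the top strand at positions 2–8, 24–30, 159–165.
The reverse primer's reverse complement is CTGAATA, matching at positions 187–193.
Each forward site pairs with the reverse site to give a product ending at position 193: sizes 192, 170, 35 bp.

192 bp, 170 bp, 35 bp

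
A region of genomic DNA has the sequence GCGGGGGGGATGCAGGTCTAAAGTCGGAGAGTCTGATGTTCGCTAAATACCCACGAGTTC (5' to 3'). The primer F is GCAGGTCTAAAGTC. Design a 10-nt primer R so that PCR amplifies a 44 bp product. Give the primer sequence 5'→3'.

5'-CGTGGGTATT-3'

The forward primer binds at positions 12–25, so a 44 bp product ends at position 12 + 44 − 1 = 55.
The reverse primer anneals to the top strand over positions 46–55, i.e. to AATACCCACG.
Its sequence written 5'→3' is the reverse complement: CGTGGGTATT.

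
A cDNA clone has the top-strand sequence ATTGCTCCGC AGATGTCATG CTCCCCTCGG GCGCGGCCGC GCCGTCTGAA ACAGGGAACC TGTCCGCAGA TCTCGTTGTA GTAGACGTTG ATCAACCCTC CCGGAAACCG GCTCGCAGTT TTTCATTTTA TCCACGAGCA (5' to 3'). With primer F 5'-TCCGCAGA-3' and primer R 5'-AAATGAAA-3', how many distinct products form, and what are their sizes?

Two products: 123 bp, 66 bp

The forward primer TCCGCAGA matches the top strand at positions 6–13, 63–70.
The reverse primer's reverse complement is TTTCATTT, matching at positions 121–128.
Each forward site pairs with the reverse site to give a product ending at position 128: sizes 123, 66 bp.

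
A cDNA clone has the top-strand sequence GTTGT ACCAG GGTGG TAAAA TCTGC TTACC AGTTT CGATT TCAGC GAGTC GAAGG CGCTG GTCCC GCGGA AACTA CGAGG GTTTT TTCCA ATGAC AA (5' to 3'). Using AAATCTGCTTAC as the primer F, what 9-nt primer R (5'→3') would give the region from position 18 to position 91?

5'-TTGGAAAAA-3'

The product's 3' end on the top strand is position 91.
The reverse primer anneals to the top strand over positions 83–91, i.e. to TTTTTCCAA.
Its sequence written 5'→3' is the reverse complement: TTGGAAAAA.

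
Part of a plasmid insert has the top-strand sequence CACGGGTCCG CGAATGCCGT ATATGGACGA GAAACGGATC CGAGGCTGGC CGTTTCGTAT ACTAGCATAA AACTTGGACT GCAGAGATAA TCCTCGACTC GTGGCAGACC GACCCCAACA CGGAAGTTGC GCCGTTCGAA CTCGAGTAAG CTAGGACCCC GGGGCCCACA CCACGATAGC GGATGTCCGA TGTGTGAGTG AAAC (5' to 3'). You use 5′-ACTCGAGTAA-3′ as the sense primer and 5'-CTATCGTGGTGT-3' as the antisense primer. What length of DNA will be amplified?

The forward primer matches the template at positions 140–149.
Reverse complement of the reverse primer: ACACCACGATAG. This occurs on the top strand at positions 168–179.
The product runs from position 140 to position 179, so its length is 179 − 140 + 1 = 40 bp.

40 bp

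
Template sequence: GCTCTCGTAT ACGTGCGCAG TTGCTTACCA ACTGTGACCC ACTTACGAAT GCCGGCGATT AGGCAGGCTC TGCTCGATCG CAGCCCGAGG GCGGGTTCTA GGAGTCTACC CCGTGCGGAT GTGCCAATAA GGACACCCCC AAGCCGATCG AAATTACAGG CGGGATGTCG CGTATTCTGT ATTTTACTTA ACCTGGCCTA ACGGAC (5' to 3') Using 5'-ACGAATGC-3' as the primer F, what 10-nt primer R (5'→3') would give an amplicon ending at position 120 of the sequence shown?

The forward primer binds at positions 45–52; the product's 3' end on the top strand is position 120.
The reverse primer anneals to the top strand over positions 111–120, i.e. to CCGTGCGGAT.
Its sequence written 5'→3' is the reverse complement: ATCCGCACGG.

5'-ATCCGCACGG-3'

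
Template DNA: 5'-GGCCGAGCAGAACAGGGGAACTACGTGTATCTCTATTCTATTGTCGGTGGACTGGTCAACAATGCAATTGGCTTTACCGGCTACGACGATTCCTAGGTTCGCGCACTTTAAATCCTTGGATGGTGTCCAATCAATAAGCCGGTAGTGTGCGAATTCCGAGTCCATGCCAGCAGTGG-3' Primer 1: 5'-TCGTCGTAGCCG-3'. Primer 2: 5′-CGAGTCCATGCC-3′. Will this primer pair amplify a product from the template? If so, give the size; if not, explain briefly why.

Primer 1 (TCGTCGTAGCCG) has reverse complement CGGCTACGACGA, which matches the top strand at positions 78–89; primer 1 anneals to the top strand there with its 3' end pointing upstream toward position 78.
Primer 2 (CGAGTCCATGCC) matches the top strand directly at positions 157–168; it anneals to the bottom strand with its 3' end pointing downstream toward position 168.
The 3' ends diverge (primer 1 extends toward position 1, primer 2 toward position 176), so the primers never converge on a shared product.

No product — the primers' 3' ends point away from each other.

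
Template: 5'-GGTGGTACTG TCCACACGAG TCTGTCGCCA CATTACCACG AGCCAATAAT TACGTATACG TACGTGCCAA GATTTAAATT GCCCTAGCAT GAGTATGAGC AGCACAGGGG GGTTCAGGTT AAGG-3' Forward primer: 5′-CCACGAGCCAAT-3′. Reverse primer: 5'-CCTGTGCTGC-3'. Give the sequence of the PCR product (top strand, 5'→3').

5'-CCACGAGCCAATAATTACGTATACGTACGTGCCAAGATTTAAATTGCCCTAGCATGAGTATGAGCAGCACAGG-3'

Forward primer CCACGAGCCAAT is found on the top strand at positions 36–47.
The reverse primer's reverse complement is GCAGCACAGG, which matches the template at positions 99–108.
The product is the template from position 36 through 108 (73 bp).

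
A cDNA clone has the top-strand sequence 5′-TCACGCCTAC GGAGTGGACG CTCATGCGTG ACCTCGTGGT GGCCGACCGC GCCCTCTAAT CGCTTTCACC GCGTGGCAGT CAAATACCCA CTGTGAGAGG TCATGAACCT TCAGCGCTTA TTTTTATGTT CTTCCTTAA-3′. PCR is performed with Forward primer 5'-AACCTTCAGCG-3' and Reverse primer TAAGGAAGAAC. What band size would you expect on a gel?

33 bp

Scanning the template, AACCTTCAGCG occurs at positions 106–116; this primer anneals to the bottom strand there with its 3' end pointing downstream.
Reverse complement of the reverse primer: GTTCTTCCTTA. This occurs on the top strand at positions 128–138.
Product length = (reverse-primer end) − (forward-primer start) + 1 = 138 − 106 + 1 = 33 bp.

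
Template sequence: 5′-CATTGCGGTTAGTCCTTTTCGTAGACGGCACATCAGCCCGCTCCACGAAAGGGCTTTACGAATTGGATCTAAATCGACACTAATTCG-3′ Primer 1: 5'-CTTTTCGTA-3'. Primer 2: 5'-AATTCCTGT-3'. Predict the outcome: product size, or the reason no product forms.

No product — primer 2 has no binding site in the template.

Primer 2 (AATTCCTGT) does not match the top strand, and its reverse complement ACAGGAATT does not match either.
With no annealing site for primer 2, no amplification occurs.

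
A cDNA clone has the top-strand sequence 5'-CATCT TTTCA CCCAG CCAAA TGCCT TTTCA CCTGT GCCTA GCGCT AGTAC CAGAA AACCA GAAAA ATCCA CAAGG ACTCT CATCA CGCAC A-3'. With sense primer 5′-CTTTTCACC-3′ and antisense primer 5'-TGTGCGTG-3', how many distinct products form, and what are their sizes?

Two products: 88 bp, 68 bp

The forward primer CTTTTCACC matches the top strand at positions 4–12, 24–32.
The reverse primer's reverse complement is CACGCACA, matching at positions 84–91.
Each forward site pairs with the reverse site to give a product ending at position 91: sizes 88, 68 bp.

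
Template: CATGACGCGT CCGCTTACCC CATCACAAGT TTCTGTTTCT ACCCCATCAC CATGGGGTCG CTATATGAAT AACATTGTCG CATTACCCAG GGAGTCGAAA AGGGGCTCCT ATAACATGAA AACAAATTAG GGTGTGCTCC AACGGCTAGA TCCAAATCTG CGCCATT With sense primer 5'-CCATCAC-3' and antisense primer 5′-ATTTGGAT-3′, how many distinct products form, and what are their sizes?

The forward primer CCATCAC matches the top strand at positions 20–26, 44–50.
The reverse primer's reverse complement is ATCCAAAT, matching at positions 150–157.
Each forward site pairs with the reverse site to give a product ending at position 157: sizes 138, 114 bp.

Two products: 138 bp, 114 bp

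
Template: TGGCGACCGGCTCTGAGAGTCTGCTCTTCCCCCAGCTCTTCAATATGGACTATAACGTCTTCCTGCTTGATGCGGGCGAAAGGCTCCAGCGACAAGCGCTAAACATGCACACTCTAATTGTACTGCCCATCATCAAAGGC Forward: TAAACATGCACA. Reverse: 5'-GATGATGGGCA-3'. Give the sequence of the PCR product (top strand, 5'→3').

The forward primer matches the template at positions 100–111.
Taking the reverse complement of GATGATGGGCA gives TGCCCATCATC, found at positions 124–134 on the template; the primer anneals here to the top strand with its 3' end pointing upstream.
The product is the template from position 100 through 134 (35 bp).

5'-TAAACATGCACACTCTAATTGTACTGCCCATCATC-3'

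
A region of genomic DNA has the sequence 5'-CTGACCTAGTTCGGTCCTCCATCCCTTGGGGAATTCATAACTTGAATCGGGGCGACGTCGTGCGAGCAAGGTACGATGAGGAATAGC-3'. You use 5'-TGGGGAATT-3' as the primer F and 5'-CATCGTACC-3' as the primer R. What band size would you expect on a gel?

Scanning the template, TGGGGAATT occurs at positions 27–35; this primer anneals to the bottom strand there with its 3' end pointing downstream.
Taking the reverse complement of CATCGTACC gives GGTACGATG, found at positions 70–78 on the template; the primer anneals here to the top strand with its 3' end pointing upstream.
Product length = (reverse-primer end) − (forward-primer start) + 1 = 78 − 27 + 1 = 52 bp.

52 bp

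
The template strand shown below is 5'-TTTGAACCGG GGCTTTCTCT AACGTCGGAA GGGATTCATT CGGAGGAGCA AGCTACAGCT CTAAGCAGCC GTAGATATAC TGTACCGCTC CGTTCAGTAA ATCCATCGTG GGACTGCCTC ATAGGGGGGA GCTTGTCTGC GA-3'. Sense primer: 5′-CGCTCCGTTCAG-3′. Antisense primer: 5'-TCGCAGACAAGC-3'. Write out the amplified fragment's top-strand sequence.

5'-CGCTCCGTTCAGTAAATCCATCGTGGGACTGCCTCATAGGGGGGAGCTTGTCTGCGA-3'

Scanning the template, CGCTCCGTTCAG occurs at positions 86–97; this primer anneals to the bottom strand there with its 3' end pointing downstream.
Taking the reverse complement of TCGCAGACAAGC gives GCTTGTCTGCGA, found at positions 131–142 on the template; the primer anneals here to the top strand with its 3' end pointing upstream.
The product is the template from position 86 through 142 (57 bp).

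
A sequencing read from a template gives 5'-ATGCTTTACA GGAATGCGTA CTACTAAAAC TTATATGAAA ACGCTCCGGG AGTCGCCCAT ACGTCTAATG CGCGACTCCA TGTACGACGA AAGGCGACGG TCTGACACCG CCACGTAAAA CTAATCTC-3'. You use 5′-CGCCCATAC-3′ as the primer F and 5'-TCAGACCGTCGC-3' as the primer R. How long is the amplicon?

52 bp

The forward primer matches the template at positions 54–62.
Taking the reverse complement of TCAGACCGTCGC gives GCGACGGTCTGA, found at positions 94–105 on the template; the primer anneals here to the top strand with its 3' end pointing upstream.
The product runs from position 54 to position 105, so its length is 105 − 54 + 1 = 52 bp.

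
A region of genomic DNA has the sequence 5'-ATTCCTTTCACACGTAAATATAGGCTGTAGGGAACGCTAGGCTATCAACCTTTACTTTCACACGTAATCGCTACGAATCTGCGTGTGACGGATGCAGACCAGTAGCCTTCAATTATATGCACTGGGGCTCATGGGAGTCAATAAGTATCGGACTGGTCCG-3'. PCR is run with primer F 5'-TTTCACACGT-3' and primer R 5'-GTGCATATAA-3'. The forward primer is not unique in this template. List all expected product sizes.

117 bp, 67 bp

The forward primer TTTCACACGT matches the top strand at positions 6–15, 56–65.
The reverse primer's reverse complement is TTATATGCAC, matching at positions 113–122.
Each forward site pairs with the reverse site to give a product ending at position 122: sizes 117, 67 bp.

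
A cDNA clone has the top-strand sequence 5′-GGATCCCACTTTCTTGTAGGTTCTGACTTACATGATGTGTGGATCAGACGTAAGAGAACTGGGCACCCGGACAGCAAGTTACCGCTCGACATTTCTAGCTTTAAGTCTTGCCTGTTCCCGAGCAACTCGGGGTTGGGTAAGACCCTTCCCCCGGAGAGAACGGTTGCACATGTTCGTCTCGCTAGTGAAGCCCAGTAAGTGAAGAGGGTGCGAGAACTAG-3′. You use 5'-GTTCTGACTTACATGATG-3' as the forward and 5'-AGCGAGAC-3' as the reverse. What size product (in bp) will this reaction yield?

164 bp

Forward primer GTTCTGACTTACATGATG is found on the top strand at positions 20–37.
The reverse primer's reverse complement is GTCTCGCT, which matches the template at positions 176–183.
Amplicon spans positions 20–183: 164 bp.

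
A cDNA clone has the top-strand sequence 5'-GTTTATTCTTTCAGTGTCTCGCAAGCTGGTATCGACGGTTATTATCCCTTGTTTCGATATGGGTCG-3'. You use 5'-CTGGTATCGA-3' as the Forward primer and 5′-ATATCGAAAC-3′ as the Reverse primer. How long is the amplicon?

Forward primer CTGGTATCGA is found on the top strand at positions 26–35.
The reverse primer's reverse complement is GTTTCGATAT, which matches the template at positions 51–60.
Amplicon spans positions 26–60: 35 bp.

35 bp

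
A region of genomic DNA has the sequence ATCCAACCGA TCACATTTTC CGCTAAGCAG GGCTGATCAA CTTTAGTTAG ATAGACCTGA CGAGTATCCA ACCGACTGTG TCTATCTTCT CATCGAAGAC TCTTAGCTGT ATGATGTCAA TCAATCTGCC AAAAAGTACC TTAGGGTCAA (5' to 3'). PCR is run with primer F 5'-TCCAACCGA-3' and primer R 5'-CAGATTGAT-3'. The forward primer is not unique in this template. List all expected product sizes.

The forward primer TCCAACCGA matches the top strand at positions 2–10, 67–75.
The reverse primer's reverse complement is ATCAATCTG, matching at positions 120–128.
Each forward site pairs with the reverse site to give a product ending at position 128: sizes 127, 62 bp.

127 bp, 62 bp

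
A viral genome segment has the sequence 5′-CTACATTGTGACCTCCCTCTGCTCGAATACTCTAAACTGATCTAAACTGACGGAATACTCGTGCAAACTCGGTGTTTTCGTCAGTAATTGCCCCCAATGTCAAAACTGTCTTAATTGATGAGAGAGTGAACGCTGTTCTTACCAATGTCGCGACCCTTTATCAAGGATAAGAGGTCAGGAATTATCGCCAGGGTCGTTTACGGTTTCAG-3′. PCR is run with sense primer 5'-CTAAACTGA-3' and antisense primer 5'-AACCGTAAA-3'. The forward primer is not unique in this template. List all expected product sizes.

The forward primer CTAAACTGA matches the top strand at positions 32–40, 42–50.
The reverse primer's reverse complement is TTTACGGTT, matching at positions 197–205.
Each forward site pairs with the reverse site to give a product ending at position 205: sizes 174, 164 bp.

174 bp, 164 bp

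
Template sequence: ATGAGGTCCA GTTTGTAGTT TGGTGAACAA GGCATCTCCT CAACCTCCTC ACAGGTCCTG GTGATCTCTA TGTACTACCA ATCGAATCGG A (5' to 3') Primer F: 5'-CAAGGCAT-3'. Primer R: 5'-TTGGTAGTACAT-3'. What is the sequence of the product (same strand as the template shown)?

5'-CAAGGCATCTCCTCAACCTCCTCACAGGTCCTGGTGATCTCTATGTACTACCAA-3'

The forward primer matches the template at positions 28–35.
The reverse primer's reverse complement is ATGTACTACCAA, which matches the template at positions 70–81.
The product is the template from position 28 through 81 (54 bp).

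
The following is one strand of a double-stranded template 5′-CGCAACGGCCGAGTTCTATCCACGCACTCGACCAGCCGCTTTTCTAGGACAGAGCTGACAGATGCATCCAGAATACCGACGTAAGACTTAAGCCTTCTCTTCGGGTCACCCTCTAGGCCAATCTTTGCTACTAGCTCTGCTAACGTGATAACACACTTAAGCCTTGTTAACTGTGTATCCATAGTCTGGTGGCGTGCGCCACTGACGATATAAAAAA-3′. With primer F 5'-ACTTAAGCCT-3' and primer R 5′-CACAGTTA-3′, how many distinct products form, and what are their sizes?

Two products: 90 bp, 21 bp

The forward primer ACTTAAGCCT matches the top strand at positions 86–95, 155–164.
The reverse primer's reverse complement is TAACTGTG, matching at positions 168–175.
Each forward site pairs with the reverse site to give a product ending at position 175: sizes 90, 21 bp.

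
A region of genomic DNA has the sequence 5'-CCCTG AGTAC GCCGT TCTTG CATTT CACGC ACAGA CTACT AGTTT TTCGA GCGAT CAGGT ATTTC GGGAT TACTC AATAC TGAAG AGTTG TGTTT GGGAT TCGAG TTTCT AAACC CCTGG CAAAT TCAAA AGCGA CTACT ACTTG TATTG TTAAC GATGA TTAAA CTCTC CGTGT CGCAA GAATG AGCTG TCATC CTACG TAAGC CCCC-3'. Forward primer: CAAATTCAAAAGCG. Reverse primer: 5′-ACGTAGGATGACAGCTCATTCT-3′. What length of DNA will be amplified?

Forward primer CAAATTCAAAAGCG is found on the top strand at positions 121–134.
The reverse primer's reverse complement is AGAATGAGCTGTCATCCTACGT, which matches the template at positions 180–201.
The product runs from position 121 to position 201, so its length is 201 − 121 + 1 = 81 bp.

81 bp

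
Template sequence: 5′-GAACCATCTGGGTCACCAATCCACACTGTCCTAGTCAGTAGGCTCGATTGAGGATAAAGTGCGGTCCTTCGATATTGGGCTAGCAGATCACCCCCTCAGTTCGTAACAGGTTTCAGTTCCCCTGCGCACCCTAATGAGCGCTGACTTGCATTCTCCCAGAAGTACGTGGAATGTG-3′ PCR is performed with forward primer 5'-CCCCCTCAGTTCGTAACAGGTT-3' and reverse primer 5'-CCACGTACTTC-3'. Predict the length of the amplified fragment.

79 bp

Scanning the template, CCCCCTCAGTTCGTAACAGGTT occurs at positions 91–112; this primer anneals to the bottom strand there with its 3' end pointing downstream.
The reverse primer's reverse complement is GAAGTACGTGG, which matches the template at positions 159–169.
Amplicon spans positions 91–169: 79 bp.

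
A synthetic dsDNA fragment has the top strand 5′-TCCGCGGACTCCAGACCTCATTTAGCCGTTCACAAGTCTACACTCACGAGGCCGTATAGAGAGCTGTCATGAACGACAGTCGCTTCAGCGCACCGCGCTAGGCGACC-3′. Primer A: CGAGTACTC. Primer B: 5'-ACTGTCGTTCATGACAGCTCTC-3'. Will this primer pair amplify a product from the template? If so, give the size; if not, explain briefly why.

No product — primer A has no binding site in the template.

Primer A (CGAGTACTC) does not match the top strand, and its reverse complement GAGTACTCG does not match either.
With no annealing site for primer A, no amplification occurs.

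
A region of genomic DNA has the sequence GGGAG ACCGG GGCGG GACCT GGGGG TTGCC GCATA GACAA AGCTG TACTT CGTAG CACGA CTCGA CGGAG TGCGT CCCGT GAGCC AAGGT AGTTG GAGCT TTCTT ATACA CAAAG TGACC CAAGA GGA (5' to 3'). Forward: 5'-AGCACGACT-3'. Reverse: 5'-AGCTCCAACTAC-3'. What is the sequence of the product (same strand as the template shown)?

5'-AGCACGACTCGACGGAGTGCGTCCCGTGAGCCAAGGTAGTTGGAGCT-3'

Scanning the template, AGCACGACT occurs at positions 54–62; this primer anneals to the bottom strand there with its 3' end pointing downstream.
Reverse complement of the reverse primer: GTAGTTGGAGCT. This occurs on the top strand at positions 89–100.
The product is the template from position 54 through 100 (47 bp).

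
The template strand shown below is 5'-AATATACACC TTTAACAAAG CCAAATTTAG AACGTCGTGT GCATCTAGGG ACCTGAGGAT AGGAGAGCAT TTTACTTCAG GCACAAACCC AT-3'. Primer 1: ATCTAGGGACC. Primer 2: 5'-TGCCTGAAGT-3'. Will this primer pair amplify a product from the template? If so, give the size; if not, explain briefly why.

Yes — a 41 bp product.

Primer 1 (ATCTAGGGACC) matches the top strand at positions 43–53; it acts as a forward primer.
Primer 2's reverse complement is ACTTCAGGCA, matching the top strand at positions 74–83; it acts as a reverse primer.
The 3' ends face each other across positions 43–83, giving a 41 bp product.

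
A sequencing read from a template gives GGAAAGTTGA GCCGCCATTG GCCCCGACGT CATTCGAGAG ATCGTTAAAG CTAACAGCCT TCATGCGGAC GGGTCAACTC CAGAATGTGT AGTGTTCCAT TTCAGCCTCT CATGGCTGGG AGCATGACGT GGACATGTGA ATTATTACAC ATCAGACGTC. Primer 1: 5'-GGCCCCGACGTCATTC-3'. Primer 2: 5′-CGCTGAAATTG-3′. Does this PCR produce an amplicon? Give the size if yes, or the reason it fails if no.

Primer 2 (CGCTGAAATTG) does not match the top strand, and its reverse complement CAATTTCAGCG does not match either.
With no annealing site for primer 2, no amplification occurs.

No product — primer 2 has no binding site in the template.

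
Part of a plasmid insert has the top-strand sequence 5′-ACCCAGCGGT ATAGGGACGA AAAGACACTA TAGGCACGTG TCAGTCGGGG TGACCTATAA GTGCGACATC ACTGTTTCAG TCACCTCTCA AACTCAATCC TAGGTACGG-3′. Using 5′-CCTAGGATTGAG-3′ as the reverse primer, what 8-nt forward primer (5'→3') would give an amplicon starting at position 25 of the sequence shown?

The reverse primer's reverse complement CTCAATCCTAGG matches the template at positions 93–104; the product starts at position 25.
The forward primer is identical to the top strand over positions 25–32: ACACTATA.

5'-ACACTATA-3'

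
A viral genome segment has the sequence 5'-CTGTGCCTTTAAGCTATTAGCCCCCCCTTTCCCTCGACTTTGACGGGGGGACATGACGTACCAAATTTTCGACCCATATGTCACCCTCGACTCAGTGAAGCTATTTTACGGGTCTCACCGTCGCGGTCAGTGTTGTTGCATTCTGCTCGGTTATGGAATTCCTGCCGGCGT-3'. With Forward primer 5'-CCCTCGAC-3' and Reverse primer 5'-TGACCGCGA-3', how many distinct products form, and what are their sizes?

The forward primer CCCTCGAC matches the top strand at positions 31–38, 84–91.
The reverse primer's reverse complement is TCGCGGTCA, matching at positions 121–129.
Each forward site pairs with the reverse site to give a product ending at position 129: sizes 99, 46 bp.

Two products: 99 bp, 46 bp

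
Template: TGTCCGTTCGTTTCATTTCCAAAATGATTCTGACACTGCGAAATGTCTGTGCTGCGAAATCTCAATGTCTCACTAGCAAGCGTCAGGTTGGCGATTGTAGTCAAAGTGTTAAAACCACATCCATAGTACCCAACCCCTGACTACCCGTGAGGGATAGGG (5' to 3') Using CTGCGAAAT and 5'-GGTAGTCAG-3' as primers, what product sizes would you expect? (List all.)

The forward primer CTGCGAAAT matches the top strand at positions 36–44, 52–60.
The reverse primer's reverse complement is CTGACTACC, matching at positions 137–145.
Each forward site pairs with the reverse site to give a product ending at position 145: sizes 110, 94 bp.

110 bp, 94 bp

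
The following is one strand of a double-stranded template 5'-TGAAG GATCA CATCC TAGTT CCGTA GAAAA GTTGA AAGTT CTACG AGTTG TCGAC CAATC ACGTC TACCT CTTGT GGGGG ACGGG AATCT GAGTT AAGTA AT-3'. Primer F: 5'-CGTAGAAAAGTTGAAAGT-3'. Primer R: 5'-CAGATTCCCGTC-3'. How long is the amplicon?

70 bp

Forward primer CGTAGAAAAGTTGAAAGT is found on the top strand at positions 22–39.
Reverse complement of the reverse primer: GACGGGAATCTG. This occurs on the top strand at positions 80–91.
Product length = (reverse-primer end) − (forward-primer start) + 1 = 91 − 22 + 1 = 70 bp.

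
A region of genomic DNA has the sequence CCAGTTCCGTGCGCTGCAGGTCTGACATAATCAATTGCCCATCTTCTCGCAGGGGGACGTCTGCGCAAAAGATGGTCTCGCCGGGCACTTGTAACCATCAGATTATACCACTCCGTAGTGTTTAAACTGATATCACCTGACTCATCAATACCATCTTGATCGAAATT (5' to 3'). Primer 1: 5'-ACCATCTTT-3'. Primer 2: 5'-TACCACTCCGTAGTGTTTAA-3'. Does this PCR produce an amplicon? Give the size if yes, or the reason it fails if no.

No product — the primers' 3' ends point away from each other.

Primer 1 (ACCATCTTT) has reverse complement AAAGATGGT, which matches the top strand at positions 68–76; primer 1 anneals to the top strand there with its 3' end pointing upstream toward position 68.
Primer 2 (TACCACTCCGTAGTGTTTAA) matches the top strand directly at positions 106–125; it anneals to the bottom strand with its 3' end pointing downstream toward position 125.
The 3' ends diverge (primer 1 extends toward position 1, primer 2 toward position 167), so the primers never converge on a shared product.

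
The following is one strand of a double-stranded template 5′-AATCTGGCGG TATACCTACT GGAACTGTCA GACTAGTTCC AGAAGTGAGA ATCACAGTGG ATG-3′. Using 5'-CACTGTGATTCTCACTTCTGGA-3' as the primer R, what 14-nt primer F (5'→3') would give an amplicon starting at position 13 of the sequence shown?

5'-TACCTACTGGAACT-3'

The reverse primer's reverse complement TCCAGAAGTGAGAATCACAGTG matches the template at positions 38–59; the product starts at position 13.
The forward primer is identical to the top strand over positions 13–26: TACCTACTGGAACT.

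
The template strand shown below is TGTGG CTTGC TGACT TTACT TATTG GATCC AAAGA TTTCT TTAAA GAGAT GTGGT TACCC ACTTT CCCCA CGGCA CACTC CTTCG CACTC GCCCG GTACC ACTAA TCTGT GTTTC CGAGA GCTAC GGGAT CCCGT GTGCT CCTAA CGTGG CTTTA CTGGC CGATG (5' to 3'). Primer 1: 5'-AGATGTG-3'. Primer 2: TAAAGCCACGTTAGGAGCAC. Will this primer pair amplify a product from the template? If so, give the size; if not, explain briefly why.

Yes — a 109 bp product.

Primer 1 (AGATGTG) matches the top strand at positions 47–53; it acts as a forward primer.
Primer 2's reverse complement is GTGCTCCTAACGTGGCTTTA, matching the top strand at positions 136–155; it acts as a reverse primer.
The 3' ends face each other across positions 47–155, giving a 109 bp product.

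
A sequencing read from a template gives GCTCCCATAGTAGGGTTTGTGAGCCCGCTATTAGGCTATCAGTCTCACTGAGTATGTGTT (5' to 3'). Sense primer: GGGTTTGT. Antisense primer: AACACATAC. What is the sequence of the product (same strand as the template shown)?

5'-GGGTTTGTGAGCCCGCTATTAGGCTATCAGTCTCACTGAGTATGTGTT-3'

The forward primer matches the template at positions 13–20.
Reverse complement of the reverse primer: GTATGTGTT. This occurs on the top strand at positions 52–60.
The product is the template from position 13 through 60 (48 bp).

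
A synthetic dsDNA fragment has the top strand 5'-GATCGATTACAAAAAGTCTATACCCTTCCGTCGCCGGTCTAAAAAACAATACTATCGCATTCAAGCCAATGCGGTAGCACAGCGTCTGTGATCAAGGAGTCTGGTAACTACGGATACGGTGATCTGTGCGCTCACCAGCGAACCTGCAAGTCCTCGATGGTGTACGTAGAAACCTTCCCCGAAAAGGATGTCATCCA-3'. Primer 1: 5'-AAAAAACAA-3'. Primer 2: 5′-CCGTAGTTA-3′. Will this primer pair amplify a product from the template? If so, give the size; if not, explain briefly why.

Yes — a 73 bp product.

Primer 1 (AAAAAACAA) matches the top strand at positions 41–49; it acts as a forward primer.
Primer 2's reverse complement is TAACTACGG, matching the top strand at positions 105–113; it acts as a reverse primer.
The 3' ends face each other across positions 41–113, giving a 73 bp product.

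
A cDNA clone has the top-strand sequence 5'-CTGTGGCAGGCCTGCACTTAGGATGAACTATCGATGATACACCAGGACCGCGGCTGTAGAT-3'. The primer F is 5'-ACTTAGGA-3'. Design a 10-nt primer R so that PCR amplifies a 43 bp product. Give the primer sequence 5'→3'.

5'-TACAGCCGCG-3'

The forward primer binds at positions 16–23, so a 43 bp product ends at position 16 + 43 − 1 = 58.
The reverse primer anneals to the top strand over positions 49–58, i.e. to CGCGGCTGTA.
Its sequence written 5'→3' is the reverse complement: TACAGCCGCG.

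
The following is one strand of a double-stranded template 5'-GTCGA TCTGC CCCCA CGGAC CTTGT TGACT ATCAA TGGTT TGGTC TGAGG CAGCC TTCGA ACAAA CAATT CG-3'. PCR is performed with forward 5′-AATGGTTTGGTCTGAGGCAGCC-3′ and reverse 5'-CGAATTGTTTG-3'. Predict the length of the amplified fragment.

Forward primer AATGGTTTGGTCTGAGGCAGCC is found on the top strand at positions 34–55.
The reverse primer's reverse complement is CAAACAATTCG, which matches the template at positions 62–72.
Amplicon spans positions 34–72: 39 bp.

39 bp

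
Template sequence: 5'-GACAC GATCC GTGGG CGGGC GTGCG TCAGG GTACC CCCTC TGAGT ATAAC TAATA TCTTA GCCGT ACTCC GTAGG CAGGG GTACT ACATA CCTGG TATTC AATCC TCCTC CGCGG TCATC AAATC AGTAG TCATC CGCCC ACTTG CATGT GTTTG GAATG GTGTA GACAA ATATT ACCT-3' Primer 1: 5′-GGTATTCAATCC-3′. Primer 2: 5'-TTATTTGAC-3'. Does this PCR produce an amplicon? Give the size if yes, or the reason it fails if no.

No product — primer 2 has no binding site in the template.

Primer 2 (TTATTTGAC) does not match the top strand, and its reverse complement GTCAAATAA does not match either.
With no annealing site for primer 2, no amplification occurs.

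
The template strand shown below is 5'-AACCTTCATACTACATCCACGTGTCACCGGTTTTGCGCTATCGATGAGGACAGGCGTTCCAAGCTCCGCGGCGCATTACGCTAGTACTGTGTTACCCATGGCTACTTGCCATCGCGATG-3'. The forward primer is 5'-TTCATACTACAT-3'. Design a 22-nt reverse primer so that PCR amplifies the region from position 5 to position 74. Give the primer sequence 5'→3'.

The product's 3' end on the top strand is position 74.
The reverse primer anneals to the top strand over positions 53–74, i.e. to GGCGTTCCAAGCTCCGCGGCGC.
Its sequence written 5'→3' is the reverse complement: GCGCCGCGGAGCTTGGAACGCC.

5'-GCGCCGCGGAGCTTGGAACGCC-3'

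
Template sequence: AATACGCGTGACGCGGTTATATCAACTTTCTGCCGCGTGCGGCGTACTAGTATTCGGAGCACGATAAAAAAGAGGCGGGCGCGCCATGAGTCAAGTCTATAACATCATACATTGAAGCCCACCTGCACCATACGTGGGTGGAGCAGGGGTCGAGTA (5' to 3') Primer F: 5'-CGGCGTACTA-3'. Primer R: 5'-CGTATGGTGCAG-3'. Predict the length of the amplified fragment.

95 bp

Forward primer CGGCGTACTA is found on the top strand at positions 40–49.
The reverse primer's reverse complement is CTGCACCATACG, which matches the template at positions 123–134.
Amplicon spans positions 40–134: 95 bp.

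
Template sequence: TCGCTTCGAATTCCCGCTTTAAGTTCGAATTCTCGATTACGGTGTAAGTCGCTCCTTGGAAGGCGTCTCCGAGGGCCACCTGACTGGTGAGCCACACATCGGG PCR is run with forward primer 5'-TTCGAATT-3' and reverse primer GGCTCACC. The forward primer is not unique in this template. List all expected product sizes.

89 bp, 70 bp

The forward primer TTCGAATT matches the top strand at positions 5–12, 24–31.
The reverse primer's reverse complement is GGTGAGCC, matching at positions 86–93.
Each forward site pairs with the reverse site to give a product ending at position 93: sizes 89, 70 bp.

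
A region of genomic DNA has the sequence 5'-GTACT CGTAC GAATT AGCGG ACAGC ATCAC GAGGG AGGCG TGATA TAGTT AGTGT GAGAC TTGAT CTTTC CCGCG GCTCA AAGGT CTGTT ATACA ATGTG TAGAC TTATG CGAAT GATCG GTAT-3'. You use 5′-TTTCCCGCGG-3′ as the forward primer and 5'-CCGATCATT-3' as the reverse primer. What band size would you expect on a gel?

55 bp

The forward primer matches the template at positions 67–76.
Taking the reverse complement of CCGATCATT gives AATGATCGG, found at positions 113–121 on the template; the primer anneals here to the top strand with its 3' end pointing upstream.
The product runs from position 67 to position 121, so its length is 121 − 67 + 1 = 55 bp.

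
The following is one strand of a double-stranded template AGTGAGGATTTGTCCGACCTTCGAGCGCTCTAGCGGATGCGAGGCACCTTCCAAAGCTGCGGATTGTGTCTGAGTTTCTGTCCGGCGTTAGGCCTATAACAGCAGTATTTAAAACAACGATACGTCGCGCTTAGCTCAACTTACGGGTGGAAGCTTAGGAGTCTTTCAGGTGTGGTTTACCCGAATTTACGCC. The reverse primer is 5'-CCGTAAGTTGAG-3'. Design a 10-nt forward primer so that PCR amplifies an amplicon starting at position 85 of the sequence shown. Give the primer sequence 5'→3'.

The reverse primer's reverse complement CTCAACTTACGG matches the template at positions 135–146; the product starts at position 85.
The forward primer is identical to the top strand over positions 85–94: GCGTTAGGCC.

5'-GCGTTAGGCC-3'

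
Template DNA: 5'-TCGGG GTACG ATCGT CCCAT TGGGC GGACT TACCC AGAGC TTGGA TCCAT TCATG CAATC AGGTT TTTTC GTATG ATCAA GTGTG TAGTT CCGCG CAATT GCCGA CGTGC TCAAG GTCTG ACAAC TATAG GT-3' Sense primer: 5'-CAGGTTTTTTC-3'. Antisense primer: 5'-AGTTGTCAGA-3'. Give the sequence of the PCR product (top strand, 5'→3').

The forward primer matches the template at positions 60–70.
Reverse complement of the reverse primer: TCTGACAACT. This occurs on the top strand at positions 117–126.
The product is the template from position 60 through 126 (67 bp).

5'-CAGGTTTTTTCGTATGATCAAGTGTGTAGTTCCGCGCAATTGCCGACGTGCTCAAGGTCTGACAACT-3'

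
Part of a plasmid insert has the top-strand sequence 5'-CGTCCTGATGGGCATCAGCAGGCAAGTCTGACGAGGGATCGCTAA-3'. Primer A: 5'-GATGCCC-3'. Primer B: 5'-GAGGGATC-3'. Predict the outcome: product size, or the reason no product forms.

No product — the primers' 3' ends point away from each other.

Primer A (GATGCCC) has reverse complement GGGCATC, which matches the top strand at positions 10–16; primer A anneals to the top strand there with its 3' end pointing upstream toward position 10.
Primer B (GAGGGATC) matches the top strand directly at positions 33–40; it anneals to the bottom strand with its 3' end pointing downstream toward position 40.
The 3' ends diverge (primer A extends toward position 1, primer B toward position 45), so the primers never converge on a shared product.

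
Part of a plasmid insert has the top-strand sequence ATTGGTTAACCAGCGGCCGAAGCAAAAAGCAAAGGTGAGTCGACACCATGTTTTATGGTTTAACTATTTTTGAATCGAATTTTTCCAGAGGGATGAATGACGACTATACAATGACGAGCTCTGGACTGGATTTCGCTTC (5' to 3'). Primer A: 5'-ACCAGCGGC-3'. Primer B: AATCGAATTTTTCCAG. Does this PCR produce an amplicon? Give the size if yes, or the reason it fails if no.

No product — both primers anneal to the same strand and extend in the same direction.

Primer A (ACCAGCGGC) matches the top strand at positions 9–17 (3' end points downstream).
Primer B (AATCGAATTTTTCCAG) also matches the top strand directly, at positions 73–88 — its reverse complement CTGGAAAAATTCGATT is not present.
Both primers anneal to the bottom strand with 3' ends pointing the same way, so neither can prime synthesis back toward the other.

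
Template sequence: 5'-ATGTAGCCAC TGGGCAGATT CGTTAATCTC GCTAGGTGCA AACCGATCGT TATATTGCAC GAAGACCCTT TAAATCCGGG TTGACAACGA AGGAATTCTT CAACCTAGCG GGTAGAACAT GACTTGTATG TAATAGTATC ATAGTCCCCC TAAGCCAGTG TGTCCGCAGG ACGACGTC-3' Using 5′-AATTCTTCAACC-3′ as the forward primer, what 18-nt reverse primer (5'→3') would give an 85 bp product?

The forward primer binds at positions 94–105, so an 85 bp product ends at position 94 + 85 − 1 = 178.
The reverse primer anneals to the top strand over positions 161–178, i.e. to TGTCCGCAGGACGACGTC.
Its sequence written 5'→3' is the reverse complement: GACGTCGTCCTGCGGACA.

5'-GACGTCGTCCTGCGGACA-3'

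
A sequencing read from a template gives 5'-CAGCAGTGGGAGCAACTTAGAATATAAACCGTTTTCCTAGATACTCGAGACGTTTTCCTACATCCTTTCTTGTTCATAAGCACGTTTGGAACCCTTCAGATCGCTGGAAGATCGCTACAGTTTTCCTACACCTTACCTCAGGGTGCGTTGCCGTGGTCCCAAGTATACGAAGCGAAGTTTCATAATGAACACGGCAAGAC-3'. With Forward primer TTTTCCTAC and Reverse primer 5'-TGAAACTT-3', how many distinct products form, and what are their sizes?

Two products: 130 bp, 62 bp

The forward primer TTTTCCTAC matches the top strand at positions 53–61, 121–129.
The reverse primer's reverse complement is AAGTTTCA, matching at positions 175–182.
Each forward site pairs with the reverse site to give a product ending at position 182: sizes 130, 62 bp.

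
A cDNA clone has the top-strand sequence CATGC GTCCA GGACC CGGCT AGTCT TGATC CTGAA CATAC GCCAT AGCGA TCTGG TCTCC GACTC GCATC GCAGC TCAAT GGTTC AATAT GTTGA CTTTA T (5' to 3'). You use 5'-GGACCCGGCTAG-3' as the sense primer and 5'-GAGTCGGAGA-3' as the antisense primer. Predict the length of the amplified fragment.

Forward primer GGACCCGGCTAG is found on the top strand at positions 11–22.
The reverse primer's reverse complement is TCTCCGACTC, which matches the template at positions 56–65.
The product runs from position 11 to position 65, so its length is 65 − 11 + 1 = 55 bp.

55 bp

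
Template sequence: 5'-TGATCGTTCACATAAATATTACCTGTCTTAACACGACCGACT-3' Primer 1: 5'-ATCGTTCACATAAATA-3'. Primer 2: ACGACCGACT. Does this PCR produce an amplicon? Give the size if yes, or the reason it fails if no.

No product — both primers anneal to the same strand and extend in the same direction.

Primer 1 (ATCGTTCACATAAATA) matches the top strand at positions 3–18 (3' end points downstream).
Primer 2 (ACGACCGACT) also matches the top strand directly, at positions 33–42 — its reverse complement AGTCGGTCGT is not present.
Both primers anneal to the bottom strand with 3' ends pointing the same way, so neither can prime synthesis back toward the other.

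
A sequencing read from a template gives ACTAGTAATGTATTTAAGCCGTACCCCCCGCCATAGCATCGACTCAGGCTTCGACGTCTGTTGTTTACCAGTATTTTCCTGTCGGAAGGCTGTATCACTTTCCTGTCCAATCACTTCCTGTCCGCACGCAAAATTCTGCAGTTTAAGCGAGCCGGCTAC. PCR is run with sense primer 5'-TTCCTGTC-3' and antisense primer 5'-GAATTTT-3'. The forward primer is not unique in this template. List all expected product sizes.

61 bp, 37 bp, 22 bp

The forward primer TTCCTGTC matches the top strand at positions 76–83, 100–107, 115–122.
The reverse primer's reverse complement is AAAATTC, matching at positions 130–136.
Each forward site pairs with the reverse site to give a product ending at position 136: sizes 61, 37, 22 bp.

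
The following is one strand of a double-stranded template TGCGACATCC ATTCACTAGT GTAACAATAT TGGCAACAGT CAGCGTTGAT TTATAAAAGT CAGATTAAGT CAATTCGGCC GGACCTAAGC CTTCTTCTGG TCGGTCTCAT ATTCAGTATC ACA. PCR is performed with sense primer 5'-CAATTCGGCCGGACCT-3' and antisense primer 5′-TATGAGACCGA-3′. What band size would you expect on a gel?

The forward primer matches the template at positions 71–86.
Reverse complement of the reverse primer: TCGGTCTCATA. This occurs on the top strand at positions 101–111.
Amplicon spans positions 71–111: 41 bp.

41 bp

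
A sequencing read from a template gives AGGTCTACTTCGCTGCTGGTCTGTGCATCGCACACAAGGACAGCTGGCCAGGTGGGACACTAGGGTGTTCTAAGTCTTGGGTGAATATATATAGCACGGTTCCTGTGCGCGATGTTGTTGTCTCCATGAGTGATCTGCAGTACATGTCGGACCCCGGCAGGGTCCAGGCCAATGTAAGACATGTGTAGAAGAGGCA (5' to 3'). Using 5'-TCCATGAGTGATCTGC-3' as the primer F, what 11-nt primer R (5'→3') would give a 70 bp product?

The forward primer binds at positions 123–138, so a 70 bp product ends at position 123 + 70 − 1 = 192.
The reverse primer anneals to the top strand over positions 182–192, i.e. to TGTGTAGAAGA.
Its sequence written 5'→3' is the reverse complement: TCTTCTACACA.

5'-TCTTCTACACA-3'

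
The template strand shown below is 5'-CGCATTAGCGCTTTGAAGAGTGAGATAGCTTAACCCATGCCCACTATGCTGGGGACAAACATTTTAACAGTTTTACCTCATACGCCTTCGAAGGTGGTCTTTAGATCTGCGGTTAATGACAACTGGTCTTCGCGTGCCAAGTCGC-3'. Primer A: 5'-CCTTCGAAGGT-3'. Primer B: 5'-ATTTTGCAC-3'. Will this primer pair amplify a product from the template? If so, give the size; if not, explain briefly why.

No product — primer B has no binding site in the template.

Primer B (ATTTTGCAC) does not match the top strand, and its reverse complement GTGCAAAAT does not match either.
With no annealing site for primer B, no amplification occurs.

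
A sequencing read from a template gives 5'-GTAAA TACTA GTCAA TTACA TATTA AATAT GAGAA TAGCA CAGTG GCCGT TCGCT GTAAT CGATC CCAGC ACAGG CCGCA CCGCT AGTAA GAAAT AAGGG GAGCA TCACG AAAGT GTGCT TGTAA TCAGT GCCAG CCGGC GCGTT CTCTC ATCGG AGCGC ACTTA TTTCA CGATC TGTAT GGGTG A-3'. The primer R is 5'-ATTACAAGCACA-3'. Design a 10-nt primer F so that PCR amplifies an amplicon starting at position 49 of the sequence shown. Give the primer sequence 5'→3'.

The reverse primer's reverse complement TGTGCTTGTAAT matches the template at positions 115–126; the product starts at position 49.
The forward primer is identical to the top strand over positions 49–58: GTTCGCTGTA.

5'-GTTCGCTGTA-3'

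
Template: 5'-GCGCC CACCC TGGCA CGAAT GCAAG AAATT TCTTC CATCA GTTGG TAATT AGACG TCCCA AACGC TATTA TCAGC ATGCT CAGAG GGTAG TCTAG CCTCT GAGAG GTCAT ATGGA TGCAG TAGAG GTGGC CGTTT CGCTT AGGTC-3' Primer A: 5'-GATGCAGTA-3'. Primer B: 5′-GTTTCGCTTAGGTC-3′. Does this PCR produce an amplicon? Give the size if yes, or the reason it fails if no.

No product — both primers anneal to the same strand and extend in the same direction.

Primer A (GATGCAGTA) matches the top strand at positions 114–122 (3' end points downstream).
Primer B (GTTTCGCTTAGGTC) also matches the top strand directly, at positions 132–145 — its reverse complement GACCTAAGCGAAAC is not present.
Both primers anneal to the bottom strand with 3' ends pointing the same way, so neither can prime synthesis back toward the other.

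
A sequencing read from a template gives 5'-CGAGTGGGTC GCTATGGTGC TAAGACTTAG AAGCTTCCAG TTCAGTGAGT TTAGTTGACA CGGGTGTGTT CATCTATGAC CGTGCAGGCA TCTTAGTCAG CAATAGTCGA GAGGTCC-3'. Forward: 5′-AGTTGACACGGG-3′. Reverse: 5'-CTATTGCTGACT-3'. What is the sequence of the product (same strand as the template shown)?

Forward primer AGTTGACACGGG is found on the top strand at positions 53–64.
Taking the reverse complement of CTATTGCTGACT gives AGTCAGCAATAG, found at positions 95–106 on the template; the primer anneals here to the top strand with its 3' end pointing upstream.
The product is the template from position 53 through 106 (54 bp).

5'-AGTTGACACGGGTGTGTTCATCTATGACCGTGCAGGCATCTTAGTCAGCAATAG-3'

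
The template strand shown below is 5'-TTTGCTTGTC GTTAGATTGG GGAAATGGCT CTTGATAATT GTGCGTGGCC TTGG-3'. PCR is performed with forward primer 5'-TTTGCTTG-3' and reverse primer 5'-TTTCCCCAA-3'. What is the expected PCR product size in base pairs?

Forward primer TTTGCTTG is found on the top strand at positions 1–8.
Taking the reverse complement of TTTCCCCAA gives TTGGGGAAA, found at positions 17–25 on the template; the primer anneals here to the top strand with its 3' end pointing upstream.
The product runs from position 1 to position 25, so its length is 25 − 1 + 1 = 25 bp.

25 bp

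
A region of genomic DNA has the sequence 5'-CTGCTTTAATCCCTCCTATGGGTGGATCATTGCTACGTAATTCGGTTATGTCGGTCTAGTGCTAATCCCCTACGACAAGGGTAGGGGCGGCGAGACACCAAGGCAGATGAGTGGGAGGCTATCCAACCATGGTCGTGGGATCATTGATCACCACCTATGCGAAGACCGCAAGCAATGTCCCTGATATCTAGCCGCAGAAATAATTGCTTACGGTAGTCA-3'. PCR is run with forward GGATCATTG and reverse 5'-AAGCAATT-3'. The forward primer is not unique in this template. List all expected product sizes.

186 bp, 72 bp

The forward primer GGATCATTG matches the top strand at positions 24–32, 138–146.
The reverse primer's reverse complement is AATTGCTT, matching at positions 202–209.
Each forward site pairs with the reverse site to give a product ending at position 209: sizes 186, 72 bp.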